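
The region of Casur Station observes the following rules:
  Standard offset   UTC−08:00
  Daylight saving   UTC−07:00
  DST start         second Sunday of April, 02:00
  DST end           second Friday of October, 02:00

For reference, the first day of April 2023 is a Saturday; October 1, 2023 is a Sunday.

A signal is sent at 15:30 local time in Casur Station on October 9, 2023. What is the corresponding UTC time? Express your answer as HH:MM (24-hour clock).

22:30

1 April 2023 is a Saturday, so the first Sunday is April 2 and the second is April 9.
1 October 2023 is a Sunday, so the first Friday is October 6 and the second is October 13.
October 9, 2023 falls between 9 April and 13 October, so daylight saving is in effect and Casur Station is at UTC−07:00.
15:30 local + 7h = 22:30 UTC.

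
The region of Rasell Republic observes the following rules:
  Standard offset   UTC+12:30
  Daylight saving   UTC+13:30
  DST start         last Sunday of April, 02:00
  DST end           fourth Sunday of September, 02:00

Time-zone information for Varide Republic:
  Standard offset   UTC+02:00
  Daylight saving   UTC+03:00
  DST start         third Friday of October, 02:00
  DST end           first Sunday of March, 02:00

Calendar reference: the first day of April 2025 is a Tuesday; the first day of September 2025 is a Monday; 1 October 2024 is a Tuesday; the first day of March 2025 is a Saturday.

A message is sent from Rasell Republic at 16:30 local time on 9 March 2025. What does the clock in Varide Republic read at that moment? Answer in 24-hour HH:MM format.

1 April 2025 is a Tuesday, so Sundays fall on 6, 13, 20, 27; the last is April 27.
1 September 2025 is a Monday, so the first Sunday is September 7 and the fourth is September 28.
9 March 2025 is outside the daylight-saving period (27 April – 28 September), so Rasell Republic is on standard time, UTC+12:30.
16:30 Rasell Republic − 12h30m = 04:00 UTC.
1 October 2024 is a Tuesday, so the first Friday is October 4 and the third is October 18.
1 March 2025 is a Saturday, so the first Sunday is March 2.
At the standard offset (UTC+02:00), 04:00 UTC + 2h = 06:00 Varide Republic standard time.
Daylight saving runs 18 October 2024 – 2 March 2025; the standard-time date in Varide Republic, 9 March 2025, is outside that window, so Varide Republic is on standard time at UTC+02:00.
04:00 UTC + 2h = 06:00 Varide Republic.

06:00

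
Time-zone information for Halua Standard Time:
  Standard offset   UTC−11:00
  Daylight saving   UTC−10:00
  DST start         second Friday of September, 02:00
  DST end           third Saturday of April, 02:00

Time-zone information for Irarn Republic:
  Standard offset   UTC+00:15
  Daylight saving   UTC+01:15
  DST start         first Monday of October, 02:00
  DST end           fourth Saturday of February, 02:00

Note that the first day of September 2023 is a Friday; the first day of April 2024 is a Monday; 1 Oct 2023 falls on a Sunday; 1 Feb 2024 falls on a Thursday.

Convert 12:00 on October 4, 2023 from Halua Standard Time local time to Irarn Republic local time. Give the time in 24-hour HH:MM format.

1 September 2023 is a Friday, so the first Friday is September 1 and the second is September 8.
1 April 2024 is a Monday, so the first Saturday is April 6 and the third is April 20.
Daylight saving runs 8 September 2023 – 20 April 2024; October 4, 2023 is inside that window, so Halua Standard Time is at UTC−10:00.
12:00 Halua Standard Time + 10h = 22:00 UTC.
1 October 2023 is a Sunday, so the first Monday is October 2.
1 February 2024 is a Thursday, so the first Saturday is February 3 and the fourth is February 24.
At the standard offset (UTC+00:15), 22:00 UTC + 0h15m = 22:15 Irarn Republic standard time.
Daylight saving runs 2 October 2023 – 24 February 2024; the standard-time date in Irarn Republic, October 4, 2023, is inside that window, so Irarn Republic is at UTC+01:15.
22:00 UTC + 1h15m = 23:15 Irarn Republic.

23:15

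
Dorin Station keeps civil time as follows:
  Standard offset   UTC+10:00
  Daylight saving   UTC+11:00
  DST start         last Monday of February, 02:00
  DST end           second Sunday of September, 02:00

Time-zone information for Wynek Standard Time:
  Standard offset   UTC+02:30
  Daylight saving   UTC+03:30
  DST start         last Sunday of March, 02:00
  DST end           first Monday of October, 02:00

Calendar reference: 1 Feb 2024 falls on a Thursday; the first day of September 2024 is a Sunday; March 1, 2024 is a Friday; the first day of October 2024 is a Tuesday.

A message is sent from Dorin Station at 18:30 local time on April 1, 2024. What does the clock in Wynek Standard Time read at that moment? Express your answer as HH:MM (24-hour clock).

1 February 2024 is a Thursday, so Mondays fall on 5, 12, 19, 26; the last is February 26.
1 September 2024 is a Sunday, so the first Sunday is September 1 and the second is September 8.
April 1, 2024 falls between 26 February and 8 September, so daylight saving is in effect and Dorin Station is at UTC+11:00.
18:30 Dorin Station − 11h = 07:30 UTC.
1 March 2024 is a Friday, so Sundays fall on 3, 10, 17, 24, 31; the last is March 31.
1 October 2024 is a Tuesday, so the first Monday is October 7.
At the standard offset (UTC+02:30), 07:30 UTC + 2h30m = 10:00 Wynek Standard Time standard time.
The standard-time date in Wynek Standard Time, April 1, 2024, falls between 31 March and 7 October, so daylight saving is in effect and Wynek Standard Time is at UTC+03:30.
07:30 UTC + 3h30m = 11:00 Wynek Standard Time.

11:00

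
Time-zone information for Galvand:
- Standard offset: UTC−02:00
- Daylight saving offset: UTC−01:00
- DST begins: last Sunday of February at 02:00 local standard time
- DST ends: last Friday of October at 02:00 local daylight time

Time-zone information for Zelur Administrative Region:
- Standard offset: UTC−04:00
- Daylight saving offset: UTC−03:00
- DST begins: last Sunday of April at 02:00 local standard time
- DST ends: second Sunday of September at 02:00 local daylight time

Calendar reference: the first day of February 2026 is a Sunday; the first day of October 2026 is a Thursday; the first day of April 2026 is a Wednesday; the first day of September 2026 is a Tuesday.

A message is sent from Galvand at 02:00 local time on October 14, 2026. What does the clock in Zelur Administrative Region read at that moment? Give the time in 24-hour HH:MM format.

1 February 2026 is a Sunday, so Sundays fall on 1, 8, 15, 22; the last is February 22.
1 October 2026 is a Thursday, so Fridays fall on 2, 9, 16, 23, 30; the last is October 30.
October 14, 2026 falls between 22 February and 30 October, so daylight saving is in effect and Galvand is at UTC−01:00.
02:00 Galvand + 1h = 03:00 UTC.
1 April 2026 is a Wednesday, so Sundays fall on 5, 12, 19, 26; the last is April 26.
1 September 2026 is a Tuesday, so the first Sunday is September 6 and the second is September 13.
At the standard offset (UTC−04:00), 03:00 UTC − 4h = 23:00 Zelur Administrative Region standard time (rolling into the previous day, 13 October 2026).
Daylight saving runs 26 April – 13 September; the standard-time date in Zelur Administrative Region, October 13, 2026, is outside that window, so Zelur Administrative Region is on standard time at UTC−04:00.
03:00 UTC − 4h = 23:00 Zelur Administrative Region (rolling into the previous day, 13 October 2026).

23:00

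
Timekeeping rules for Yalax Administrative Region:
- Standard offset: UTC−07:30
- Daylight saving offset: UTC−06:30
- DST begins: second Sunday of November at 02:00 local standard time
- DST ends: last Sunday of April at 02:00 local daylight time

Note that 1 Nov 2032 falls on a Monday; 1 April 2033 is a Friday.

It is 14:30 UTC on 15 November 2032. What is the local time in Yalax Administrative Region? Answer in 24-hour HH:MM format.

08:00

1 November 2032 is a Monday, so the first Sunday is November 7 and the second is November 14.
1 April 2033 is a Friday, so Sundays fall on 3, 10, 17, 24; the last is April 24.
At the standard offset (UTC−07:30), 14:30 UTC − 7h30m = 07:00 Yalax Administrative Region standard time.
Daylight saving runs 14 November 2032 – 24 April 2033; the standard-time date in Yalax Administrative Region, 15 November 2032, is inside that window, so Yalax Administrative Region is at UTC−06:30.
14:30 UTC − 6h30m = 08:00 local.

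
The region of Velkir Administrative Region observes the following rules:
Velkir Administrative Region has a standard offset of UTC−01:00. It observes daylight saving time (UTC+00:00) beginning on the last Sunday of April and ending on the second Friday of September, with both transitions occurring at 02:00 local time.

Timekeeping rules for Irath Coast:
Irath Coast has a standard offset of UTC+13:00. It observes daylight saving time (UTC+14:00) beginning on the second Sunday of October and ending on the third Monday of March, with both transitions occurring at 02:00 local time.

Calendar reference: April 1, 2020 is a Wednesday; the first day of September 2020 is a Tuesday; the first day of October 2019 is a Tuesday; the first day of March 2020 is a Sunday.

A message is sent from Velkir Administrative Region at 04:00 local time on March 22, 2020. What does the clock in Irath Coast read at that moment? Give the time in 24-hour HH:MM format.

18:00

1 April 2020 is a Wednesday, so Sundays fall on 5, 12, 19, 26; the last is April 26.
1 September 2020 is a Tuesday, so the first Friday is September 4 and the second is September 11.
Daylight saving runs 26 April – 11 September; March 22, 2020 is outside that window, so Velkir Administrative Region is on standard time at UTC−01:00.
04:00 Velkir Administrative Region + 1h = 05:00 UTC.
1 October 2019 is a Tuesday, so the first Sunday is October 6 and the second is October 13.
1 March 2020 is a Sunday, so the first Monday is March 2 and the third is March 16.
At the standard offset (UTC+13:00), 05:00 UTC + 13h = 18:00 Irath Coast standard time.
The standard-time date in Irath Coast, March 22, 2020, does not fall between 13 October 2019 and 16 March 2020, so daylight saving is not in effect and Irath Coast is at UTC+13:00.
05:00 UTC + 13h = 18:00 Irath Coast.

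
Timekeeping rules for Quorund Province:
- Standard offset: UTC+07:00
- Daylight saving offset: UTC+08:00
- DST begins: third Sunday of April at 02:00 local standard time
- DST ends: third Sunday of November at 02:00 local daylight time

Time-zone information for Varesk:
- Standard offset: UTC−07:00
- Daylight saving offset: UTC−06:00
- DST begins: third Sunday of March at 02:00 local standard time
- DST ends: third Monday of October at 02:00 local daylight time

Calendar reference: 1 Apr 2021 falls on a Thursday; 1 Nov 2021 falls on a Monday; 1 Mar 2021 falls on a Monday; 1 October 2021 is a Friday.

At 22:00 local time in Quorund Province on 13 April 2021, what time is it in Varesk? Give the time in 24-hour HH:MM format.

1 April 2021 is a Thursday, so the first Sunday is April 4 and the third is April 18.
1 November 2021 is a Monday, so the first Sunday is November 7 and the third is November 21.
Daylight saving runs 18 April – 21 November; 13 April 2021 is outside that window, so Quorund Province is on standard time at UTC+07:00.
22:00 Quorund Province − 7h = 15:00 UTC.
1 March 2021 is a Monday, so the first Sunday is March 7 and the third is March 21.
1 October 2021 is a Friday, so the first Monday is October 4 and the third is October 18.
At the standard offset (UTC−07:00), 15:00 UTC − 7h = 08:00 Varesk standard time.
The standard-time date in Varesk, 13 April 2021, lies within the daylight-saving period (21 March – 18 October), so Varesk is on daylight time, UTC−06:00.
15:00 UTC − 6h = 09:00 Varesk.

09:00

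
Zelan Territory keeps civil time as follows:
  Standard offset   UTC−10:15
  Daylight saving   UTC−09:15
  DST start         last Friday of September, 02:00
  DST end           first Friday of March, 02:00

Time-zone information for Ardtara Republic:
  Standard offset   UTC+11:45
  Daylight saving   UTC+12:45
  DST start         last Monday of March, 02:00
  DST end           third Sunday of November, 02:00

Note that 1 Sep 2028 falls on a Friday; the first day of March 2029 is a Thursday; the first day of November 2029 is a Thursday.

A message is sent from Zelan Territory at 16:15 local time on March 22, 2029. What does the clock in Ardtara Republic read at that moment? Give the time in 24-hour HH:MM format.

14:15

1 September 2028 is a Friday, so Fridays fall on 1, 8, 15, 22, 29; the last is September 29.
1 March 2029 is a Thursday, so the first Friday is March 2.
March 22, 2029 is outside the daylight-saving period (29 September 2028 – 2 March 2029), so Zelan Territory is on standard time, UTC−10:15.
16:15 Zelan Territory + 10h15m = 02:30 UTC (rolling into the next day, 23 March 2029).
1 March 2029 is a Thursday, so Mondays fall on 5, 12, 19, 26; the last is March 26.
1 November 2029 is a Thursday, so the first Sunday is November 4 and the third is November 18.
At the standard offset (UTC+11:45), 02:30 UTC + 11h45m = 14:15 Ardtara Republic standard time.
Daylight saving runs 26 March – 18 November; the standard-time date in Ardtara Republic, March 23, 2029, is outside that window, so Ardtara Republic is on standard time at UTC+11:45.
02:30 UTC + 11h45m = 14:15 Ardtara Republic.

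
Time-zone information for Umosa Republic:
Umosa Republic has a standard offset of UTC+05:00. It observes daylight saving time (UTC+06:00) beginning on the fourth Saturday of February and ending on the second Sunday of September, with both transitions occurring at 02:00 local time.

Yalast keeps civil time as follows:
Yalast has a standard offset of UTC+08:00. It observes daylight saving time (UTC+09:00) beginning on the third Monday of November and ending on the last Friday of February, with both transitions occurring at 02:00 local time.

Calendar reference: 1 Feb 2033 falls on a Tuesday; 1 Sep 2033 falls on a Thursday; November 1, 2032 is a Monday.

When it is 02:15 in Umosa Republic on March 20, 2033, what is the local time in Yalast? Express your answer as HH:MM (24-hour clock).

1 February 2033 is a Tuesday, so the first Saturday is February 5 and the fourth is February 26.
1 September 2033 is a Thursday, so the first Sunday is September 4 and the second is September 11.
March 20, 2033 falls between 26 February and 11 September, so daylight saving is in effect and Umosa Republic is at UTC+06:00.
02:15 Umosa Republic − 6h = 20:15 UTC (rolling into the previous day, 19 March 2033).
1 November 2032 is a Monday, so the first Monday is November 1 and the third is November 15.
1 February 2033 is a Tuesday, so Fridays fall on 4, 11, 18, 25; the last is February 25.
At the standard offset (UTC+08:00), 20:15 UTC + 8h = 04:15 Yalast standard time (rolling into the next day, 20 March 2033).
Daylight saving runs 15 November 2032 – 25 February 2033; the standard-time date in Yalast, March 20, 2033, is outside that window, so Yalast is on standard time at UTC+08:00.
20:15 UTC + 8h = 04:15 Yalast (rolling into the next day, 20 March 2033).

04:15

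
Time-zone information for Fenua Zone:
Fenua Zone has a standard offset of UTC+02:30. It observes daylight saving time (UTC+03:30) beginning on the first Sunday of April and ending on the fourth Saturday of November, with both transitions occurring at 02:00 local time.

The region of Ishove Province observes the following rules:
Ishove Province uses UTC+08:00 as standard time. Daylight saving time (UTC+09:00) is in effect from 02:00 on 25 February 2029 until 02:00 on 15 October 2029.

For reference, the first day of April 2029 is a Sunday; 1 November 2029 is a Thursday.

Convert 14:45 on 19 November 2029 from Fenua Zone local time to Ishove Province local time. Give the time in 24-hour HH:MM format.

1 April 2029 is a Sunday, so the first Sunday is April 1.
1 November 2029 is a Thursday, so the first Saturday is November 3 and the fourth is November 24.
19 November 2029 lies within the daylight-saving period (1 April – 24 November), so Fenua Zone is on daylight time, UTC+03:30.
14:45 Fenua Zone − 3h30m = 11:15 UTC.
At the standard offset (UTC+08:00), 11:15 UTC + 8h = 19:15 Ishove Province standard time.
The standard-time date in Ishove Province, 19 November 2029, does not fall between 25 February and 15 October, so daylight saving is not in effect and Ishove Province is at UTC+08:00.
11:15 UTC + 8h = 19:15 Ishove Province.

19:15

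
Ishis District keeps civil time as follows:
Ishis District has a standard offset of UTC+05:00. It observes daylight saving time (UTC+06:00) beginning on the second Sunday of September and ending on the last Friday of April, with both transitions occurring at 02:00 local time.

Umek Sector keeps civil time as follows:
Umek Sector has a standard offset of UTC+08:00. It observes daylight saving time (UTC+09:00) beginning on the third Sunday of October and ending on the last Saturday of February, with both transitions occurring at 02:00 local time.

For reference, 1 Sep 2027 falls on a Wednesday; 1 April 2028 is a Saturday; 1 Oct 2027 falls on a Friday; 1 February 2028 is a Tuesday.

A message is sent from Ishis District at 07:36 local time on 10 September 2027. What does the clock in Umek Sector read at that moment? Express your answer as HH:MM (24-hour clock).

1 September 2027 is a Wednesday, so the first Sunday is September 5 and the second is September 12.
1 April 2028 is a Saturday, so Fridays fall on 7, 14, 21, 28; the last is April 28.
10 September 2027 is outside the daylight-saving period (12 September 2027 – 28 April 2028), so Ishis District is on standard time, UTC+05:00.
07:36 Ishis District − 5h = 02:36 UTC.
1 October 2027 is a Friday, so the first Sunday is October 3 and the third is October 17.
1 February 2028 is a Tuesday, so Saturdays fall on 5, 12, 19, 26; the last is February 26.
At the standard offset (UTC+08:00), 02:36 UTC + 8h = 10:36 Umek Sector standard time.
The standard-time date in Umek Sector, 10 September 2027, is outside the daylight-saving period (17 October 2027 – 26 February 2028), so Umek Sector is on standard time, UTC+08:00.
02:36 UTC + 8h = 10:36 Umek Sector.

10:36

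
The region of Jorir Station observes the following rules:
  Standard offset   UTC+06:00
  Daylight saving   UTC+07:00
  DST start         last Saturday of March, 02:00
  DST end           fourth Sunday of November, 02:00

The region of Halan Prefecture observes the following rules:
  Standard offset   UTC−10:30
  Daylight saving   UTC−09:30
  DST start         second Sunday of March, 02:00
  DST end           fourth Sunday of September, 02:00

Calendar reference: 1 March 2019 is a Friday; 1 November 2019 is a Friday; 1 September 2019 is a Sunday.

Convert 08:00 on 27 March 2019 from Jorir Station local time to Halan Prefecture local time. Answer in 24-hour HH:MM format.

16:30

1 March 2019 is a Friday, so Saturdays fall on 2, 9, 16, 23, 30; the last is March 30.
1 November 2019 is a Friday, so the first Sunday is November 3 and the fourth is November 24.
27 March 2019 does not fall between 30 March and 24 November, so daylight saving is not in effect and Jorir Station is at UTC+06:00.
08:00 Jorir Station − 6h = 02:00 UTC.
1 March 2019 is a Friday, so the first Sunday is March 3 and the second is March 10.
1 September 2019 is a Sunday, so the first Sunday is September 1 and the fourth is September 22.
At the standard offset (UTC−10:30), 02:00 UTC − 10h30m = 15:30 Halan Prefecture standard time (rolling into the previous day, 26 March 2019).
The standard-time date in Halan Prefecture, 26 March 2019, lies within the daylight-saving period (10 March – 22 September), so Halan Prefecture is on daylight time, UTC−09:30.
02:00 UTC − 9h30m = 16:30 Halan Prefecture (rolling into the previous day, 26 March 2019).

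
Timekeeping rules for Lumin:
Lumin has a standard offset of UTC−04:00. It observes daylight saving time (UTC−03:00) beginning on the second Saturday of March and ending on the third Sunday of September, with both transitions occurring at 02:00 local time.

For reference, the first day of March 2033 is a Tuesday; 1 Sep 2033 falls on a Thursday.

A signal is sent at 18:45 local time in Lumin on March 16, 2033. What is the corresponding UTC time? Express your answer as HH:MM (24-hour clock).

21:45

1 March 2033 is a Tuesday, so the first Saturday is March 5 and the second is March 12.
1 September 2033 is a Thursday, so the first Sunday is September 4 and the third is September 18.
March 16, 2033 falls between 12 March and 18 September, so daylight saving is in effect and Lumin is at UTC−03:00.
18:45 local + 3h = 21:45 UTC.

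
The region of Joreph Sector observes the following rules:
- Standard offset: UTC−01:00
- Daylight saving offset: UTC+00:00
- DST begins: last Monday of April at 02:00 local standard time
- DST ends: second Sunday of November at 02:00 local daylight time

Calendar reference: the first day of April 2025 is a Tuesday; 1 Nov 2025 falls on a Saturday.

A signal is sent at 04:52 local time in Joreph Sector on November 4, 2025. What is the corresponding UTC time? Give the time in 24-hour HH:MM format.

04:52

1 April 2025 is a Tuesday, so Mondays fall on 7, 14, 21, 28; the last is April 28.
1 November 2025 is a Saturday, so the first Sunday is November 2 and the second is November 9.
November 4, 2025 lies within the daylight-saving period (28 April – 9 November), so Joreph Sector is on daylight time, UTC+00:00.
04:52 local − 0h = 04:52 UTC.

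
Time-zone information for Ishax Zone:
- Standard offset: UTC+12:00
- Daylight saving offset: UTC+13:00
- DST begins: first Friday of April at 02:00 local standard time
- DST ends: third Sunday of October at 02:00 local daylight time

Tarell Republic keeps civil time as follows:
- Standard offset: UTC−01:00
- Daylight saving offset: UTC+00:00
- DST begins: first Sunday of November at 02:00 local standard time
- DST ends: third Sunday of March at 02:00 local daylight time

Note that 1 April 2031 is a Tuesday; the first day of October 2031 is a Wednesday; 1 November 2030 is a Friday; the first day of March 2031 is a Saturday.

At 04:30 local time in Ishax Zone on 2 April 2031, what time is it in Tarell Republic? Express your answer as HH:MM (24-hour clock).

15:30

1 April 2031 is a Tuesday, so the first Friday is April 4.
1 October 2031 is a Wednesday, so the first Sunday is October 5 and the third is October 19.
Daylight saving runs 4 April – 19 October; 2 April 2031 is outside that window, so Ishax Zone is on standard time at UTC+12:00.
04:30 Ishax Zone − 12h = 16:30 UTC (rolling into the previous day, 1 April 2031).
1 November 2030 is a Friday, so the first Sunday is November 3.
1 March 2031 is a Saturday, so the first Sunday is March 2 and the third is March 16.
At the standard offset (UTC−01:00), 16:30 UTC − 1h = 15:30 Tarell Republic standard time.
Daylight saving runs 3 November 2030 – 16 March 2031; the standard-time date in Tarell Republic, 1 April 2031, is outside that window, so Tarell Republic is on standard time at UTC−01:00.
16:30 UTC − 1h = 15:30 Tarell Republic.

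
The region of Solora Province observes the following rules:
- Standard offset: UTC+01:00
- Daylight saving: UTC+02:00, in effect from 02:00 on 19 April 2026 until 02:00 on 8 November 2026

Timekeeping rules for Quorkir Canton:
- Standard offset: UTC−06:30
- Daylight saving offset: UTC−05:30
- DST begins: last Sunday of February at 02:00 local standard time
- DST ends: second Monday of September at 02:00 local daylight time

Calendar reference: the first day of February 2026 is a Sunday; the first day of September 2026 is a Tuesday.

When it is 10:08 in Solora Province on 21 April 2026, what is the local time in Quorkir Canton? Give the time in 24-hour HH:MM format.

02:38

21 April 2026 falls between 19 April and 8 November, so daylight saving is in effect and Solora Province is at UTC+02:00.
10:08 Solora Province − 2h = 08:08 UTC.
1 February 2026 is a Sunday, so Sundays fall on 1, 8, 15, 22; the last is February 22.
1 September 2026 is a Tuesday, so the first Monday is September 7 and the second is September 14.
At the standard offset (UTC−06:30), 08:08 UTC − 6h30m = 01:38 Quorkir Canton standard time.
The standard-time date in Quorkir Canton, 21 April 2026, falls between 22 February and 14 September, so daylight saving is in effect and Quorkir Canton is at UTC−05:30.
08:08 UTC − 5h30m = 02:38 Quorkir Canton.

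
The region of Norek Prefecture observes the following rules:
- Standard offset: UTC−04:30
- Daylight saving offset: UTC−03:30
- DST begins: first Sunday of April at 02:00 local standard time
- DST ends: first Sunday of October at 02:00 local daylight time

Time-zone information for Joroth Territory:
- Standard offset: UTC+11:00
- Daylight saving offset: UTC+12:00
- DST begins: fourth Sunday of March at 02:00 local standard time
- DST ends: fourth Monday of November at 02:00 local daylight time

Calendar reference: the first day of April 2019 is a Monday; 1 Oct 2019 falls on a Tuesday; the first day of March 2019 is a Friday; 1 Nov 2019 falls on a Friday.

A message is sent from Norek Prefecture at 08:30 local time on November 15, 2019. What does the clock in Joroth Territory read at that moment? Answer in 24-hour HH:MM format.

01:00

1 April 2019 is a Monday, so the first Sunday is April 7.
1 October 2019 is a Tuesday, so the first Sunday is October 6.
November 15, 2019 does not fall between 7 April and 6 October, so daylight saving is not in effect and Norek Prefecture is at UTC−04:30.
08:30 Norek Prefecture + 4h30m = 13:00 UTC.
1 March 2019 is a Friday, so the first Sunday is March 3 and the fourth is March 24.
1 November 2019 is a Friday, so the first Monday is November 4 and the fourth is November 25.
At the standard offset (UTC+11:00), 13:00 UTC + 11h = 00:00 Joroth Territory standard time (rolling into the next day, 16 November 2019).
The standard-time date in Joroth Territory, November 16, 2019, lies within the daylight-saving period (24 March – 25 November), so Joroth Territory is on daylight time, UTC+12:00.
13:00 UTC + 12h = 01:00 Joroth Territory (rolling into the next day, 16 November 2019).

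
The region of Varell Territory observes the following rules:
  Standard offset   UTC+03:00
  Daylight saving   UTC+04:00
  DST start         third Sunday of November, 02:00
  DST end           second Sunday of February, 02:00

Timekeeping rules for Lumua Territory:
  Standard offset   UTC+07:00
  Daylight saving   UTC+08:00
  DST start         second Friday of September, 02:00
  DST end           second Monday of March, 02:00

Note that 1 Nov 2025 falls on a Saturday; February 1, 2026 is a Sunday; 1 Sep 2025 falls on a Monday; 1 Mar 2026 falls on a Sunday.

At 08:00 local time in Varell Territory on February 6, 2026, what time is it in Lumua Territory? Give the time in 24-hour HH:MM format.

12:00

1 November 2025 is a Saturday, so the first Sunday is November 2 and the third is November 16.
1 February 2026 is a Sunday, so the first Sunday is February 1 and the second is February 8.
February 6, 2026 lies within the daylight-saving period (16 November 2025 – 8 February 2026), so Varell Territory is on daylight time, UTC+04:00.
08:00 Varell Territory − 4h = 04:00 UTC.
1 September 2025 is a Monday, so the first Friday is September 5 and the second is September 12.
1 March 2026 is a Sunday, so the first Monday is March 2 and the second is March 9.
At the standard offset (UTC+07:00), 04:00 UTC + 7h = 11:00 Lumua Territory standard time.
Daylight saving runs 12 September 2025 – 9 March 2026; the standard-time date in Lumua Territory, February 6, 2026, is inside that window, so Lumua Territory is at UTC+08:00.
04:00 UTC + 8h = 12:00 Lumua Territory.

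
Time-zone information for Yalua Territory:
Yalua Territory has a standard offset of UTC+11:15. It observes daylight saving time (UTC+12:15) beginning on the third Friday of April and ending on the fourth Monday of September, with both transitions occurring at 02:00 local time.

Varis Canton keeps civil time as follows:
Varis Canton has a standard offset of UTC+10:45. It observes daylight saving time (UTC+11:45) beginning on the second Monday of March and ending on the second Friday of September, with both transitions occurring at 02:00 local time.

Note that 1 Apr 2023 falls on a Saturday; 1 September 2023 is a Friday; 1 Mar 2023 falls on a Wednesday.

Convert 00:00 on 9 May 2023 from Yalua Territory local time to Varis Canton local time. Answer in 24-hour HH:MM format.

23:30

1 April 2023 is a Saturday, so the first Friday is April 7 and the third is April 21.
1 September 2023 is a Friday, so the first Monday is September 4 and the fourth is September 25.
Daylight saving runs 21 April – 25 September; 9 May 2023 is inside that window, so Yalua Territory is at UTC+12:15.
00:00 Yalua Territory − 12h15m = 11:45 UTC (rolling into the previous day, 8 May 2023).
1 March 2023 is a Wednesday, so the first Monday is March 6 and the second is March 13.
1 September 2023 is a Friday, so the first Friday is September 1 and the second is September 8.
At the standard offset (UTC+10:45), 11:45 UTC + 10h45m = 22:30 Varis Canton standard time.
The standard-time date in Varis Canton, 8 May 2023, lies within the daylight-saving period (13 March – 8 September), so Varis Canton is on daylight time, UTC+11:45.
11:45 UTC + 11h45m = 23:30 Varis Canton.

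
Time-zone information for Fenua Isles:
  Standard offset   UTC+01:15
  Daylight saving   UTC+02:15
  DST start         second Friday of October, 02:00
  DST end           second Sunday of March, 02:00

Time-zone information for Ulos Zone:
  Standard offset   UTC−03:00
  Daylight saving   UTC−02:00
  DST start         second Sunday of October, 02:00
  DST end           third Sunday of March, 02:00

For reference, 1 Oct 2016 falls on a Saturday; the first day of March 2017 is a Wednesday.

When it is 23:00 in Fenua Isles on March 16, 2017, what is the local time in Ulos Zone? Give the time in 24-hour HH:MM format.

1 October 2016 is a Saturday, so the first Friday is October 7 and the second is October 14.
1 March 2017 is a Wednesday, so the first Sunday is March 5 and the second is March 12.
March 16, 2017 is outside the daylight-saving period (14 October 2016 – 12 March 2017), so Fenua Isles is on standard time, UTC+01:15.
23:00 Fenua Isles − 1h15m = 21:45 UTC.
1 October 2016 is a Saturday, so the first Sunday is October 2 and the second is October 9.
1 March 2017 is a Wednesday, so the first Sunday is March 5 and the third is March 19.
At the standard offset (UTC−03:00), 21:45 UTC − 3h = 18:45 Ulos Zone standard time.
Daylight saving runs 9 October 2016 – 19 March 2017; the standard-time date in Ulos Zone, March 16, 2017, is inside that window, so Ulos Zone is at UTC−02:00.
21:45 UTC − 2h = 19:45 Ulos Zone.

19:45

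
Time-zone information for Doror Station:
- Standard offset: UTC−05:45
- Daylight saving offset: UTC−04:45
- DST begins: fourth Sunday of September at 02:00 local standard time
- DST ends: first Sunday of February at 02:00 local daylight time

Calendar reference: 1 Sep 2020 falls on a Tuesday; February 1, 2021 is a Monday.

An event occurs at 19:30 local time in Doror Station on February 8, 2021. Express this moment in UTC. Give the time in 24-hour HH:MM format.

1 September 2020 is a Tuesday, so the first Sunday is September 6 and the fourth is September 27.
1 February 2021 is a Monday, so the first Sunday is February 7.
Daylight saving runs 27 September 2020 – 7 February 2021; February 8, 2021 is outside that window, so Doror Station is on standard time at UTC−05:45.
19:30 local + 5h45m = 01:15 UTC (rolling into the next day, 9 February 2021).

01:15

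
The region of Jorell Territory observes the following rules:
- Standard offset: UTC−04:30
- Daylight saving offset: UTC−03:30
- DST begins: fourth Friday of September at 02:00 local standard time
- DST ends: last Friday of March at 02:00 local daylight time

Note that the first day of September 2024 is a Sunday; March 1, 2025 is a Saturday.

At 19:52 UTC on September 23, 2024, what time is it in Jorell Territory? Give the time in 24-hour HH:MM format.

15:22

1 September 2024 is a Sunday, so the first Friday is September 6 and the fourth is September 27.
1 March 2025 is a Saturday, so Fridays fall on 7, 14, 21, 28; the last is March 28.
At the standard offset (UTC−04:30), 19:52 UTC − 4h30m = 15:22 Jorell Territory standard time.
The standard-time date in Jorell Territory, September 23, 2024, is outside the daylight-saving period (27 September 2024 – 28 March 2025), so Jorell Territory is on standard time, UTC−04:30.
19:52 UTC − 4h30m = 15:22 local.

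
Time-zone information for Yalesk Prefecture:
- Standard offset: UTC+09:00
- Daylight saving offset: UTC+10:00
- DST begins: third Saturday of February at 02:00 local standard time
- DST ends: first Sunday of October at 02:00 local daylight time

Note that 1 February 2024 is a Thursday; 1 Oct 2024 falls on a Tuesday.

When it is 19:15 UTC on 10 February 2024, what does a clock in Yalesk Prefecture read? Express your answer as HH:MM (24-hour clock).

04:15

1 February 2024 is a Thursday, so the first Saturday is February 3 and the third is February 17.
1 October 2024 is a Tuesday, so the first Sunday is October 6.
At the standard offset (UTC+09:00), 19:15 UTC + 9h = 04:15 Yalesk Prefecture standard time (rolling into the next day, 11 February 2024).
The standard-time date in Yalesk Prefecture, 11 February 2024, is outside the daylight-saving period (17 February – 6 October), so Yalesk Prefecture is on standard time, UTC+09:00.
19:15 UTC + 9h = 04:15 local (rolling into the next day, 11 February 2024).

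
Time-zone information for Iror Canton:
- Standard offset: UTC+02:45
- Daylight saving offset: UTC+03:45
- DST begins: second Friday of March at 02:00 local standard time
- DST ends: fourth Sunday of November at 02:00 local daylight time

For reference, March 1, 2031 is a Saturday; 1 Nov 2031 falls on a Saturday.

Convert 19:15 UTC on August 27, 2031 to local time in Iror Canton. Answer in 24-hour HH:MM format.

23:00

1 March 2031 is a Saturday, so the first Friday is March 7 and the second is March 14.
1 November 2031 is a Saturday, so the first Sunday is November 2 and the fourth is November 23.
At the standard offset (UTC+02:45), 19:15 UTC + 2h45m = 22:00 Iror Canton standard time.
Daylight saving runs 14 March – 23 November; the standard-time date in Iror Canton, August 27, 2031, is inside that window, so Iror Canton is at UTC+03:45.
19:15 UTC + 3h45m = 23:00 local.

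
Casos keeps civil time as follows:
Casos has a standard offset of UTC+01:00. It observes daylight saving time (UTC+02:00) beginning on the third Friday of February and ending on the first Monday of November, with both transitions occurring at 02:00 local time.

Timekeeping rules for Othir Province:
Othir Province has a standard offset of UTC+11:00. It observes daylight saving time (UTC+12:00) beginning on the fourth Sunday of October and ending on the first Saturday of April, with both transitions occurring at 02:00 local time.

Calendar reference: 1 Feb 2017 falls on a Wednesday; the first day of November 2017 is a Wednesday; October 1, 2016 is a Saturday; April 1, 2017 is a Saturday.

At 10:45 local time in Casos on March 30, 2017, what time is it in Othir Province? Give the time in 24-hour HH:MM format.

1 February 2017 is a Wednesday, so the first Friday is February 3 and the third is February 17.
1 November 2017 is a Wednesday, so the first Monday is November 6.
March 30, 2017 lies within the daylight-saving period (17 February – 6 November), so Casos is on daylight time, UTC+02:00.
10:45 Casos − 2h = 08:45 UTC.
1 October 2016 is a Saturday, so the first Sunday is October 2 and the fourth is October 23.
1 April 2017 is a Saturday, so the first Saturday is April 1.
At the standard offset (UTC+11:00), 08:45 UTC + 11h = 19:45 Othir Province standard time.
The standard-time date in Othir Province, March 30, 2017, falls between 23 October 2016 and 1 April 2017, so daylight saving is in effect and Othir Province is at UTC+12:00.
08:45 UTC + 12h = 20:45 Othir Province.

20:45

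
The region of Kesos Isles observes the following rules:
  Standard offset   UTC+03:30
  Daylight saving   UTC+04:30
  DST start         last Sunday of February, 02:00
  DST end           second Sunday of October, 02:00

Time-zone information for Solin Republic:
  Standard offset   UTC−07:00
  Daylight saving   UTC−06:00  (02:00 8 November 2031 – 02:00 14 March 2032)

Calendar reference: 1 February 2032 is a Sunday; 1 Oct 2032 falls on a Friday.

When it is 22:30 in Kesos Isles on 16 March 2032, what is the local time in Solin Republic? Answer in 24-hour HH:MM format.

11:00

1 February 2032 is a Sunday, so Sundays fall on 1, 8, 15, 22, 29; the last is February 29.
1 October 2032 is a Friday, so the first Sunday is October 3 and the second is October 10.
16 March 2032 falls between 29 February and 10 October, so daylight saving is in effect and Kesos Isles is at UTC+04:30.
22:30 Kesos Isles − 4h30m = 18:00 UTC.
At the standard offset (UTC−07:00), 18:00 UTC − 7h = 11:00 Solin Republic standard time.
Daylight saving runs 8 November 2031 – 14 March 2032; the standard-time date in Solin Republic, 16 March 2032, is outside that window, so Solin Republic is on standard time at UTC−07:00.
18:00 UTC − 7h = 11:00 Solin Republic.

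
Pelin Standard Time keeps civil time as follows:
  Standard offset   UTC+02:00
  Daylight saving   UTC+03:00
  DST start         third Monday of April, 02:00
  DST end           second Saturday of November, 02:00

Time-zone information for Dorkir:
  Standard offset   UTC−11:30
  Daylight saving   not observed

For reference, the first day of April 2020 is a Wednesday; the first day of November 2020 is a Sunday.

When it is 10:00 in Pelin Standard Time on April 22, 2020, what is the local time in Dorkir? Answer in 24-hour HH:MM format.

1 April 2020 is a Wednesday, so the first Monday is April 6 and the third is April 20.
1 November 2020 is a Sunday, so the first Saturday is November 7 and the second is November 14.
Daylight saving runs 20 April – 14 November; April 22, 2020 is inside that window, so Pelin Standard Time is at UTC+03:00.
10:00 Pelin Standard Time − 3h = 07:00 UTC.
Dorkir has no daylight saving, so its offset is UTC−11:30 year-round.
07:00 UTC − 11h30m = 19:30 Dorkir (rolling into the previous day, 21 April 2020).

19:30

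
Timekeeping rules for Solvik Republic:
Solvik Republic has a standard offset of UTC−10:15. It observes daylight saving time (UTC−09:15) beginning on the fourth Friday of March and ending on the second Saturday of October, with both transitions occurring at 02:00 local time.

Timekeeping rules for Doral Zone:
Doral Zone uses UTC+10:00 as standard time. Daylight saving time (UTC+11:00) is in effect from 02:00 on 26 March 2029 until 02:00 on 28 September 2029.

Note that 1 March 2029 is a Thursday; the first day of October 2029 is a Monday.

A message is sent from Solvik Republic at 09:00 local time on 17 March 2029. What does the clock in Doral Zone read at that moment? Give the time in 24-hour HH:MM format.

1 March 2029 is a Thursday, so the first Friday is March 2 and the fourth is March 23.
1 October 2029 is a Monday, so the first Saturday is October 6 and the second is October 13.
17 March 2029 is outside the daylight-saving period (23 March – 13 October), so Solvik Republic is on standard time, UTC−10:15.
09:00 Solvik Republic + 10h15m = 19:15 UTC.
At the standard offset (UTC+10:00), 19:15 UTC + 10h = 05:15 Doral Zone standard time (rolling into the next day, 18 March 2029).
Daylight saving runs 26 March – 28 September; the standard-time date in Doral Zone, 18 March 2029, is outside that window, so Doral Zone is on standard time at UTC+10:00.
19:15 UTC + 10h = 05:15 Doral Zone (rolling into the next day, 18 March 2029).

05:15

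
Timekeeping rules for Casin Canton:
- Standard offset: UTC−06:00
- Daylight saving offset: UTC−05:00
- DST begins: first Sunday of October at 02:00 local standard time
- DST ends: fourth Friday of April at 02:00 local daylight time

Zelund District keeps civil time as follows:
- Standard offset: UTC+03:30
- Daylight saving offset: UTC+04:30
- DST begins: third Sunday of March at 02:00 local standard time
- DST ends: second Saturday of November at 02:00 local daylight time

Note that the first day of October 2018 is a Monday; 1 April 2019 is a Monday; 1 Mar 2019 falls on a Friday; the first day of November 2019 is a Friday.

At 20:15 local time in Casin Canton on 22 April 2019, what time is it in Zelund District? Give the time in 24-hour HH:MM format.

1 October 2018 is a Monday, so the first Sunday is October 7.
1 April 2019 is a Monday, so the first Friday is April 5 and the fourth is April 26.
Daylight saving runs 7 October 2018 – 26 April 2019; 22 April 2019 is inside that window, so Casin Canton is at UTC−05:00.
20:15 Casin Canton + 5h = 01:15 UTC (rolling into the next day, 23 April 2019).
1 March 2019 is a Friday, so the first Sunday is March 3 and the third is March 17.
1 November 2019 is a Friday, so the first Saturday is November 2 and the second is November 9.
At the standard offset (UTC+03:30), 01:15 UTC + 3h30m = 04:45 Zelund District standard time.
The standard-time date in Zelund District, 23 April 2019, lies within the daylight-saving period (17 March – 9 November), so Zelund District is on daylight time, UTC+04:30.
01:15 UTC + 4h30m = 05:45 Zelund District.

05:45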